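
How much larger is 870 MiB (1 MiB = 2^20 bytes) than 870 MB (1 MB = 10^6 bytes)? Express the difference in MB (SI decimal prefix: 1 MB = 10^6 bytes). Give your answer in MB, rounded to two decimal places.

42.26 MB

870 MiB = 870 × 1,048,576 = 912,261,120 bytes
870 MB = 870 × 1,000,000 = 870,000,000 bytes
difference = 42,261,120 bytes
42,261,120 / 1,000,000 = 42.26 MB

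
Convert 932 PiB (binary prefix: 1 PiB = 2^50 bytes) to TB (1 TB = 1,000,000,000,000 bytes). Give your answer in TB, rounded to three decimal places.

1,049,338.713 TB

932 PiB = 932 × 2^50 bytes = 1,049,338,713,177,325,568 bytes
1 TB = 1,000,000,000,000 bytes
1,049,338,713,177,325,568 / 1,000,000,000,000 = 1,049,338.713 TB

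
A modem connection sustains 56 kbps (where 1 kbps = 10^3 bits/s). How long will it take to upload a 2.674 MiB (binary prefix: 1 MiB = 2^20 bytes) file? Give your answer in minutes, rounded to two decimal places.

6.68 minutes

2.674 MiB = 2,803,892.224 bytes = 22,431,137.792 bits
56 kbps = 56,000 bits/s
time = 22,431,137.792 / 56,000 = 400.556 s
400.556 s / 60 = 6.68 minutes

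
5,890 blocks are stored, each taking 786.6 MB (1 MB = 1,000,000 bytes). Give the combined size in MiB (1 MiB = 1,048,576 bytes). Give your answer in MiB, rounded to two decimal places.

4,418,443.68 MiB

Total = 5,890 × 786.6 MB = 4,633,074 MB
= 4,633,074 × 1,000,000 bytes = 4,633,074,000,000 bytes
1 MiB = 1,048,576 bytes
4,633,074,000,000 / 1,048,576 = 4,418,443.68 MiB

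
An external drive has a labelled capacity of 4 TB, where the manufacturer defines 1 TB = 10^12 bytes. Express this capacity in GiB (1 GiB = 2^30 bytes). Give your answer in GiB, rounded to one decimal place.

3,725.3 GiB

4 TB × 1,000,000,000,000 bytes/TB = 4,000,000,000,000 bytes
1 GiB = 1,073,741,824 bytes
4,000,000,000,000 / 1,073,741,824 = 3,725.3 GiB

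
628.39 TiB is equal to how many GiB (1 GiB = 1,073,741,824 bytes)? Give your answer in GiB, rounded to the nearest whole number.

643,471 GiB

628.39 TiB = 628.39 × 2^40 bytes = 690,922,111,778,160.64 bytes
1 GiB = 1,073,741,824 bytes
690,922,111,778,160.64 / 1,073,741,824 = 643,471 GiB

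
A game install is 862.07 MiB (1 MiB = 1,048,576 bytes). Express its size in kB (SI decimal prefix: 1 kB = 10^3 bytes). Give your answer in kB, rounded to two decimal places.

903,945.91 kB

862.07 MiB = 862.07 × 2^20 bytes = 903,945,912.32 bytes
1 kB = 1,000 bytes
903,945,912.32 / 1,000 = 903,945.91 kB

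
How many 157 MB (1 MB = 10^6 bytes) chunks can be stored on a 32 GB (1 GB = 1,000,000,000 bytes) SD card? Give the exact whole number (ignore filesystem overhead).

Capacity: 32 GB = 32,000,000,000 bytes
Per item: 157 MB = 157,000,000 bytes
⌊32,000,000,000 / 157,000,000⌋ = 203

203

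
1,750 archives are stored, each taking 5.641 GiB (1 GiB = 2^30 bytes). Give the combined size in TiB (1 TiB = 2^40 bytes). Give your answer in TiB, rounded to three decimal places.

9.640 TiB

Total = 1,750 × 5.641 GiB = 9871.75 GiB
= 9871.75 × 1,073,741,824 bytes = 10,599,710,851,072 bytes
1 TiB = 1,099,511,627,776 bytes
10,599,710,851,072 / 1,099,511,627,776 = 9.640 TiB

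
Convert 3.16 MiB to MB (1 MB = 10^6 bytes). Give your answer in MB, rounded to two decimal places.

3.31 MB

3.16 MiB = 3.16 × 2^20 bytes = 3,313,500.16 bytes
1 MB = 1,000,000 bytes
3,313,500.16 / 1,000,000 = 3.31 MB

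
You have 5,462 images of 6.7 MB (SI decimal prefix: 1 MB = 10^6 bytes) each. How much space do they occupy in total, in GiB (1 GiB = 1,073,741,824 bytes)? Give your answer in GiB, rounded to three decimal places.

34.082 GiB

Total = 5,462 × 6.7 MB = 36595.4 MB
= 36595.4 × 1,000,000 bytes = 36,595,400,000 bytes
1 GiB = 1,073,741,824 bytes
36,595,400,000 / 1,073,741,824 = 34.082 GiB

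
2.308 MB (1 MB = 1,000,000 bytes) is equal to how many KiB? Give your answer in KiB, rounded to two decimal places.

2.308 MB × 1,000,000 bytes/MB = 2,308,000 bytes
1 KiB = 1,024 bytes
2,308,000 / 1,024 = 2,253.91 KiB

2,253.91 KiB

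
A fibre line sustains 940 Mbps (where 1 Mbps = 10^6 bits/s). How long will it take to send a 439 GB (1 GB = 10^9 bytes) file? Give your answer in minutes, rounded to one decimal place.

439 GB = 439,000,000,000 bytes = 3,512,000,000,000 bits
940 Mbps = 940,000,000 bits/s
time = 3,512,000,000,000 / 940,000,000 = 3,736.17 s
3,736.17 s / 60 = 62.3 minutes

62.3 minutes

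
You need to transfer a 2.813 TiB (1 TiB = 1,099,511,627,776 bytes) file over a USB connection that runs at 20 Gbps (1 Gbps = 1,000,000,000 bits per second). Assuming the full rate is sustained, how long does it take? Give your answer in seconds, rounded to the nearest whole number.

2.813 TiB = 3,092,926,208,933.888 bytes = 24,743,409,671,471.104 bits
20 Gbps = 20,000,000,000 bits/s
time = 24,743,409,671,471.104 / 20,000,000,000 = 1,237 s

1,237 seconds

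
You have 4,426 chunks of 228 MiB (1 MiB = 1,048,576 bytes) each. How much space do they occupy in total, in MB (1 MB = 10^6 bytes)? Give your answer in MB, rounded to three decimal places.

1,058,147.402 MB

Total = 4,426 × 228 MiB = 1,009,128 MiB
= 1,009,128 × 1,048,576 bytes = 1,058,147,401,728 bytes
1 MB = 1,000,000 bytes
1,058,147,401,728 / 1,000,000 = 1,058,147.402 MB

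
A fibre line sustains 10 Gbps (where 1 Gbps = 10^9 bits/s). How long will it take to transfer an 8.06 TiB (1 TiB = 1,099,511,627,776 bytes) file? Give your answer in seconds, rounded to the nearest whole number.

7,090 seconds

8.06 TiB = 8,862,063,719,874.56 bytes = 70,896,509,758,996.48 bits
10 Gbps = 10,000,000,000 bits/s
time = 70,896,509,758,996.48 / 10,000,000,000 = 7,090 s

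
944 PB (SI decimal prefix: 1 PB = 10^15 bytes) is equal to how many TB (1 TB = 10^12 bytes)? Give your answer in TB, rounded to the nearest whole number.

944,000 TB

944 PB = 944 × 10^15 bytes = 944,000,000,000,000,000 bytes
1 TB = 1,000,000,000,000 bytes
944,000,000,000,000,000 / 1,000,000,000,000 = 944,000 TB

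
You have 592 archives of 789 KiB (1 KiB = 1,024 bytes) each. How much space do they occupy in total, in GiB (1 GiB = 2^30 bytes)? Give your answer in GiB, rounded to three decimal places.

0.445 GiB

Total = 592 × 789 KiB = 467,088 KiB
= 467,088 × 1,024 bytes = 478,298,112 bytes
1 GiB = 1,073,741,824 bytes
478,298,112 / 1,073,741,824 = 0.445 GiB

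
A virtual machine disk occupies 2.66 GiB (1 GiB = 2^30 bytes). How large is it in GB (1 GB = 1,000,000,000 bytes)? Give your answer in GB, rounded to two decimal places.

2.66 GiB × 1,073,741,824 bytes/GiB = 2,856,153,251.84 bytes
1 GB = 1,000,000,000 bytes
2,856,153,251.84 / 1,000,000,000 = 2.86 GB

2.86 GB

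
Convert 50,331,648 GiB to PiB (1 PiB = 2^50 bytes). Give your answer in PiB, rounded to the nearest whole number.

48 PiB

50,331,648 GiB = 50,331,648 × 2^30 bytes = 54,043,195,528,445,952 bytes
1 PiB = 1,125,899,906,842,624 bytes
54,043,195,528,445,952 / 1,125,899,906,842,624 = 48 PiB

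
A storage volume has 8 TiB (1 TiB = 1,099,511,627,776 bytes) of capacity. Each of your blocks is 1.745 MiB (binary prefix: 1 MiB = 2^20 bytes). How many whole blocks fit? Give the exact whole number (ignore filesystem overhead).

Capacity: 8 TiB = 8,796,093,022,208 bytes
Per item: 1.745 MiB = 1,829,765.12 bytes
⌊8,796,093,022,208 / 1,829,765.12⌋ = 4,807,225

4,807,225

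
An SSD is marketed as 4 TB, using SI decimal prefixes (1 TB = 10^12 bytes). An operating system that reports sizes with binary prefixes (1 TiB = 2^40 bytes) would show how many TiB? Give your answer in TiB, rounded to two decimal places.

3.64 TiB

4 TB × 1,000,000,000,000 bytes/TB = 4,000,000,000,000 bytes
1 TiB = 2^40 bytes = 1,099,511,627,776 bytes
4,000,000,000,000 / 1,099,511,627,776 = 3.64 TiB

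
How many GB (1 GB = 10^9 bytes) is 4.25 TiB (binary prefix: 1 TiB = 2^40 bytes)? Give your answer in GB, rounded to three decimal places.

4,672.924 GB

4.25 TiB × 1,099,511,627,776 bytes/TiB = 4,672,924,418,048 bytes
1 GB = 1,000,000,000 bytes
4,672,924,418,048 / 1,000,000,000 = 4,672.924 GB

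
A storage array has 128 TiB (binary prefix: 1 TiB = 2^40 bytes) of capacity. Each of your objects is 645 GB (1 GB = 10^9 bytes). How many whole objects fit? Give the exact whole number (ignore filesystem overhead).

218

Capacity: 128 TiB = 140,737,488,355,328 bytes
Per item: 645 GB = 645,000,000,000 bytes
⌊140,737,488,355,328 / 645,000,000,000⌋ = 218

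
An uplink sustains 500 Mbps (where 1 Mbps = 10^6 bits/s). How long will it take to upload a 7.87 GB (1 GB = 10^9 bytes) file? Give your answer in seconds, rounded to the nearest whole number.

126 seconds

7.87 GB = 7,870,000,000 bytes = 62,960,000,000 bits
500 Mbps = 500,000,000 bits/s
time = 62,960,000,000 / 500,000,000 = 126 s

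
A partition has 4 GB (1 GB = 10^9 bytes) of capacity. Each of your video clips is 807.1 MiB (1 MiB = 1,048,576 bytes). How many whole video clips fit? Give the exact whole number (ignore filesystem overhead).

4

Capacity: 4 GB = 4,000,000,000 bytes
Per item: 807.1 MiB = 846,305,689.6 bytes
⌊4,000,000,000 / 846,305,689.6⌋ = 4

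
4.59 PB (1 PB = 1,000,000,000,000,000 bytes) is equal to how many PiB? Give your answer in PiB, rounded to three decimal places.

4.077 PiB

4.59 PB × 1,000,000,000,000,000 bytes/PB = 4,590,000,000,000,000 bytes
1 PiB = 2^50 bytes = 1,125,899,906,842,624 bytes
4,590,000,000,000,000 / 1,125,899,906,842,624 = 4.077 PiB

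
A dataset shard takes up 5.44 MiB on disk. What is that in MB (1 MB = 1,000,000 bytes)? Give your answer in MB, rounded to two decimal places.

5.44 MiB × 1,048,576 bytes/MiB = 5,704,253.44 bytes
1 MB = 1,000,000 bytes
5,704,253.44 / 1,000,000 = 5.70 MB

5.70 MB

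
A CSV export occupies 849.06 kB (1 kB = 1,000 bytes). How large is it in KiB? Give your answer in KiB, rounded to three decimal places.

849.06 kB = 849.06 × 10^3 bytes = 849,060 bytes
1 KiB = 1,024 bytes
849,060 / 1,024 = 829.160 KiB

829.160 KiB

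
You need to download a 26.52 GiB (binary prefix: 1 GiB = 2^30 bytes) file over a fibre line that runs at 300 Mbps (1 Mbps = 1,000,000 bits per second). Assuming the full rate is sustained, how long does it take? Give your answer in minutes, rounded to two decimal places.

26.52 GiB = 28,475,633,172.48 bytes = 227,805,065,379.84 bits
300 Mbps = 300,000,000 bits/s
time = 227,805,065,379.84 / 300,000,000 = 759.350 s
759.350 s / 60 = 12.66 minutes

12.66 minutes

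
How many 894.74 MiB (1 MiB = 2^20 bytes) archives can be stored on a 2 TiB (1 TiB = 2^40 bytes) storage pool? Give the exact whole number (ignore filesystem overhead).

Capacity: 2 TiB = 2,199,023,255,552 bytes
Per item: 894.74 MiB = 938,202,890.24 bytes
⌊2,199,023,255,552 / 938,202,890.24⌋ = 2,343

2,343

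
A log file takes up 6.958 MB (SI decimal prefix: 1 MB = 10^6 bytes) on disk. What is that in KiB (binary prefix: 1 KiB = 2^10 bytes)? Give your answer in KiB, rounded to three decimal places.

6.958 MB × 1,000,000 bytes/MB = 6,958,000 bytes
1 KiB = 2^10 bytes = 1,024 bytes
6,958,000 / 1,024 = 6,794.922 KiB

6,794.922 KiB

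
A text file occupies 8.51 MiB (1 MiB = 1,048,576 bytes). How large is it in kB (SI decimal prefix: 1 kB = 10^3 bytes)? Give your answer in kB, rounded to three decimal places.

8,923.382 kB

8.51 MiB = 8.51 × 2^20 bytes = 8,923,381.76 bytes
1 kB = 10^3 bytes = 1,000 bytes
8,923,381.76 / 1,000 = 8,923.382 kB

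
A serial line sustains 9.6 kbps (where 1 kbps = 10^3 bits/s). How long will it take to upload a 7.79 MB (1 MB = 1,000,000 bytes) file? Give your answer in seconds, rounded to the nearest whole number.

7.79 MB = 7,790,000 bytes = 62,320,000 bits
9.6 kbps = 9,600 bits/s
time = 62,320,000 / 9,600 = 6,492 s

6,492 seconds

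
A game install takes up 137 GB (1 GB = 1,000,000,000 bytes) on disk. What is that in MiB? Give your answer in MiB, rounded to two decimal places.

130,653.38 MiB

137 GB = 137 × 10^9 bytes = 137,000,000,000 bytes
1 MiB = 1,048,576 bytes
137,000,000,000 / 1,048,576 = 130,653.38 MiB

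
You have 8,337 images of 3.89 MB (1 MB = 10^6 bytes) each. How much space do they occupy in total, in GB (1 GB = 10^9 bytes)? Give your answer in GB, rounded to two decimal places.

Total = 8,337 × 3.89 MB = 32430.93 MB
= 32430.93 × 1,000,000 bytes = 32,430,930,000 bytes
1 GB = 1,000,000,000 bytes
32,430,930,000 / 1,000,000,000 = 32.43 GB

32.43 GB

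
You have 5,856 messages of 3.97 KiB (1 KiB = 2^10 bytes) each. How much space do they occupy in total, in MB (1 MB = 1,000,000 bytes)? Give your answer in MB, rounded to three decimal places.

23.806 MB

Total = 5,856 × 3.97 KiB = 23248.32 KiB
= 23248.32 × 1,024 bytes = 23,806,279.68 bytes
1 MB = 1,000,000 bytes
23,806,279.68 / 1,000,000 = 23.806 MB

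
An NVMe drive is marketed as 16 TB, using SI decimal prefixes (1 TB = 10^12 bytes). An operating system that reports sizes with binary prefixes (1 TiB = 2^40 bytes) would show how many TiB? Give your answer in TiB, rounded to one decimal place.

14.6 TiB

16 TB = 16 × 10^12 bytes = 16,000,000,000,000 bytes
1 TiB = 1,099,511,627,776 bytes
16,000,000,000,000 / 1,099,511,627,776 = 14.6 TiB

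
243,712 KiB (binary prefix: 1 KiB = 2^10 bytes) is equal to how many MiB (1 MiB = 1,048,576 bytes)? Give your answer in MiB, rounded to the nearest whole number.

243,712 KiB × 1,024 bytes/KiB = 249,561,088 bytes
1 MiB = 1,048,576 bytes
249,561,088 / 1,048,576 = 238 MiB

238 MiB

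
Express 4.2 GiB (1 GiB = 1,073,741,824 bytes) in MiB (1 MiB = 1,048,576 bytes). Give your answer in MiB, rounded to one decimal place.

4,300.8 MiB

4.2 GiB × 1,073,741,824 bytes/GiB = 4,509,715,660.8 bytes
1 MiB = 1,048,576 bytes
4,509,715,660.8 / 1,048,576 = 4,300.8 MiB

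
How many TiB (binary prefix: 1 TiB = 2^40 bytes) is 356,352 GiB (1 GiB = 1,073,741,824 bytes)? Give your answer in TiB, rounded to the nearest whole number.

356,352 GiB × 1,073,741,824 bytes/GiB = 382,630,046,466,048 bytes
1 TiB = 2^40 bytes = 1,099,511,627,776 bytes
382,630,046,466,048 / 1,099,511,627,776 = 348 TiB

348 TiB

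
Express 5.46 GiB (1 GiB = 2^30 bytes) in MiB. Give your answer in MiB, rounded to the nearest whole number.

5,591 MiB

5.46 GiB = 5.46 × 2^30 bytes = 5,862,630,359.04 bytes
1 MiB = 1,048,576 bytes
5,862,630,359.04 / 1,048,576 = 5,591 MiB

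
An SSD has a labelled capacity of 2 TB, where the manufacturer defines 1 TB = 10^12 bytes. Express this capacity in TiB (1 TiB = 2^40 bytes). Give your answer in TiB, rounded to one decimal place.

2 TB = 2 × 10^12 bytes = 2,000,000,000,000 bytes
1 TiB = 1,099,511,627,776 bytes
2,000,000,000,000 / 1,099,511,627,776 = 1.8 TiB

1.8 TiB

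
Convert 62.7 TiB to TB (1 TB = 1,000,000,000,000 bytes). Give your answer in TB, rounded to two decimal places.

68.94 TB

62.7 TiB = 62.7 × 2^40 bytes = 68,939,379,061,555.2 bytes
1 TB = 1,000,000,000,000 bytes
68,939,379,061,555.2 / 1,000,000,000,000 = 68.94 TB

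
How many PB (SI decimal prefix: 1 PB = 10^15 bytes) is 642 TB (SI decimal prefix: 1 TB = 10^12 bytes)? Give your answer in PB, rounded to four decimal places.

642 TB = 642 × 10^12 bytes = 642,000,000,000,000 bytes
1 PB = 10^15 bytes = 1,000,000,000,000,000 bytes
642,000,000,000,000 / 1,000,000,000,000,000 = 0.6420 PB

0.6420 PB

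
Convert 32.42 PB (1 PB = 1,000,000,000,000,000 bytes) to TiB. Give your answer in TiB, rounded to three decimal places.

29,485.818 TiB

32.42 PB × 1,000,000,000,000,000 bytes/PB = 32,420,000,000,000,000 bytes
1 TiB = 2^40 bytes = 1,099,511,627,776 bytes
32,420,000,000,000,000 / 1,099,511,627,776 = 29,485.818 TiB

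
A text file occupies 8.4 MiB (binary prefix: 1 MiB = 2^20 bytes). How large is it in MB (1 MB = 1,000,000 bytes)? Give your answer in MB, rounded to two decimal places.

8.4 MiB × 1,048,576 bytes/MiB = 8,808,038.4 bytes
1 MB = 1,000,000 bytes
8,808,038.4 / 1,000,000 = 8.81 MB

8.81 MB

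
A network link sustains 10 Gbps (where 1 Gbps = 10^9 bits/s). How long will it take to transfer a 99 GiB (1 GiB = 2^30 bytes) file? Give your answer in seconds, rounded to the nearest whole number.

99 GiB = 106,300,440,576 bytes = 850,403,524,608 bits
10 Gbps = 10,000,000,000 bits/s
time = 850,403,524,608 / 10,000,000,000 = 85 s

85 seconds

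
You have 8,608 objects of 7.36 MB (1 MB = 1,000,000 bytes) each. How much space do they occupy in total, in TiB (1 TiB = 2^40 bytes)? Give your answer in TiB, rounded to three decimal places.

0.058 TiB

Total = 8,608 × 7.36 MB = 63354.88 MB
= 63354.88 × 1,000,000 bytes = 63,354,880,000 bytes
1 TiB = 1,099,511,627,776 bytes
63,354,880,000 / 1,099,511,627,776 = 0.058 TiB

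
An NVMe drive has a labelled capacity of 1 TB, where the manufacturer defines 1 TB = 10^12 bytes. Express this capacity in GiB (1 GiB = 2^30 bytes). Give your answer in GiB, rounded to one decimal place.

1 TB = 1 × 10^12 bytes = 1,000,000,000,000 bytes
1 GiB = 2^30 bytes = 1,073,741,824 bytes
1,000,000,000,000 / 1,073,741,824 = 931.3 GiB

931.3 GiB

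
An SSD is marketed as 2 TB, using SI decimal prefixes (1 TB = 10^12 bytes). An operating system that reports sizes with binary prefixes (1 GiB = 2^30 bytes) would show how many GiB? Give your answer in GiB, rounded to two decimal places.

2 TB × 1,000,000,000,000 bytes/TB = 2,000,000,000,000 bytes
1 GiB = 2^30 bytes = 1,073,741,824 bytes
2,000,000,000,000 / 1,073,741,824 = 1,862.65 GiB

1,862.65 GiB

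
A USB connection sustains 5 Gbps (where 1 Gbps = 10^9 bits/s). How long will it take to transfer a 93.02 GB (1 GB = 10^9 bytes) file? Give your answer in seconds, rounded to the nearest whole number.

93.02 GB = 93,020,000,000 bytes = 744,160,000,000 bits
5 Gbps = 5,000,000,000 bits/s
time = 744,160,000,000 / 5,000,000,000 = 149 s

149 seconds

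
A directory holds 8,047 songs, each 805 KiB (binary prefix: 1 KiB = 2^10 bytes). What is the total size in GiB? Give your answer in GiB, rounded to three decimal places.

Total = 8,047 × 805 KiB = 6,477,835 KiB
= 6,477,835 × 1,024 bytes = 6,633,303,040 bytes
1 GiB = 1,073,741,824 bytes
6,633,303,040 / 1,073,741,824 = 6.178 GiB

6.178 GiB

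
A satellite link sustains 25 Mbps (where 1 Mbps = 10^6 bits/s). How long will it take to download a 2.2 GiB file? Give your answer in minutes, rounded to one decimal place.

2.2 GiB = 2,362,232,012.8 bytes = 18,897,856,102.4 bits
25 Mbps = 25,000,000 bits/s
time = 18,897,856,102.4 / 25,000,000 = 755.91 s
755.91 s / 60 = 12.6 minutes

12.6 minutes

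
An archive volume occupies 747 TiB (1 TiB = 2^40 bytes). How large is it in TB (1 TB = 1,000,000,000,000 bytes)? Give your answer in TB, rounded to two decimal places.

821.34 TB

747 TiB × 1,099,511,627,776 bytes/TiB = 821,335,185,948,672 bytes
1 TB = 1,000,000,000,000 bytes
821,335,185,948,672 / 1,000,000,000,000 = 821.34 TB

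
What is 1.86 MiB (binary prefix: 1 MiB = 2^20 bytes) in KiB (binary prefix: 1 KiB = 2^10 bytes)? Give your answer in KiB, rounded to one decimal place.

1,904.6 KiB

1.86 MiB × 1,048,576 bytes/MiB = 1,950,351.36 bytes
1 KiB = 2^10 bytes = 1,024 bytes
1,950,351.36 / 1,024 = 1,904.6 KiB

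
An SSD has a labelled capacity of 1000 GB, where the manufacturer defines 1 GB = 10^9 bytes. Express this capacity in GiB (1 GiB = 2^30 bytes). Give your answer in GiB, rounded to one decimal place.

1000 GB × 1,000,000,000 bytes/GB = 1,000,000,000,000 bytes
1 GiB = 2^30 bytes = 1,073,741,824 bytes
1,000,000,000,000 / 1,073,741,824 = 931.3 GiB

931.3 GiB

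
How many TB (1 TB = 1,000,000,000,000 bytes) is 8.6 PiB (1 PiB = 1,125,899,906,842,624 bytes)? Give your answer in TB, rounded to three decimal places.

8.6 PiB = 8.6 × 2^50 bytes = 9,682,739,198,846,566.4 bytes
1 TB = 1,000,000,000,000 bytes
9,682,739,198,846,566.4 / 1,000,000,000,000 = 9,682.739 TB

9,682.739 TB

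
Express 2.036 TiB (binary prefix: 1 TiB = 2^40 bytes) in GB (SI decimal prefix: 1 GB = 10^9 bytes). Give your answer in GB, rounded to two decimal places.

2,238.61 GB

2.036 TiB × 1,099,511,627,776 bytes/TiB = 2,238,605,674,151.936 bytes
1 GB = 1,000,000,000 bytes
2,238,605,674,151.936 / 1,000,000,000 = 2,238.61 GB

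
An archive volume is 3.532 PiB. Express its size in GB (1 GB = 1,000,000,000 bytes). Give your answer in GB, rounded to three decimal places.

3.532 PiB = 3.532 × 2^50 bytes = 3,976,678,470,968,147.968 bytes
1 GB = 10^9 bytes = 1,000,000,000 bytes
3,976,678,470,968,147.968 / 1,000,000,000 = 3,976,678.471 GB

3,976,678.471 GB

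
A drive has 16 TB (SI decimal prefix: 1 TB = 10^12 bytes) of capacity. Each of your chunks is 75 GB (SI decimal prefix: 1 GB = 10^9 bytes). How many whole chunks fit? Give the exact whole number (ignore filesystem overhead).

Capacity: 16 TB = 16,000,000,000,000 bytes
Per item: 75 GB = 75,000,000,000 bytes
⌊16,000,000,000,000 / 75,000,000,000⌋ = 213

213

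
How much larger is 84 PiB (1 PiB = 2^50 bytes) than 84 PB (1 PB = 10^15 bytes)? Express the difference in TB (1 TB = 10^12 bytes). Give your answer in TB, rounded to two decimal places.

10,575.59 TB

84 PiB = 84 × 1,125,899,906,842,624 = 94,575,592,174,780,416 bytes
84 PB = 84 × 1,000,000,000,000,000 = 84,000,000,000,000,000 bytes
difference = 10,575,592,174,780,416 bytes
10,575,592,174,780,416 / 1,000,000,000,000 = 10,575.59 TB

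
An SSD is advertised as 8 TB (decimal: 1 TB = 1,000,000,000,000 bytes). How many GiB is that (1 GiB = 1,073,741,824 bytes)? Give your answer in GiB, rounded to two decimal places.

8 TB × 1,000,000,000,000 bytes/TB = 8,000,000,000,000 bytes
1 GiB = 2^30 bytes = 1,073,741,824 bytes
8,000,000,000,000 / 1,073,741,824 = 7,450.58 GiB

7,450.58 GiB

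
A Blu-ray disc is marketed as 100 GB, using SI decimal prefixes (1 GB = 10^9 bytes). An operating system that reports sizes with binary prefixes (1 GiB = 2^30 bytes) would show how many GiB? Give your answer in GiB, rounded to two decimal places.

93.13 GiB

100 GB × 1,000,000,000 bytes/GB = 100,000,000,000 bytes
1 GiB = 2^30 bytes = 1,073,741,824 bytes
100,000,000,000 / 1,073,741,824 = 93.13 GiB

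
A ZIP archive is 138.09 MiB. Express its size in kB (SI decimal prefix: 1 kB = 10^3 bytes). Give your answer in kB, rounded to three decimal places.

144,797.860 kB

138.09 MiB × 1,048,576 bytes/MiB = 144,797,859.84 bytes
1 kB = 1,000 bytes
144,797,859.84 / 1,000 = 144,797.860 kB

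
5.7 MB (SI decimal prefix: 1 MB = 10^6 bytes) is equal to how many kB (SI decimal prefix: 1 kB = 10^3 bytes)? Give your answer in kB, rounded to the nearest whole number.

5,700 kB

5.7 MB = 5.7 × 10^6 bytes = 5,700,000 bytes
1 kB = 1,000 bytes
5,700,000 / 1,000 = 5,700 kB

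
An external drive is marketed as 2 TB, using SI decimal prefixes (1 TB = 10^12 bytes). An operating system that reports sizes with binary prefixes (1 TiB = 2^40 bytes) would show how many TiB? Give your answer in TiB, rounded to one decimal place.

2 TB = 2 × 10^12 bytes = 2,000,000,000,000 bytes
1 TiB = 2^40 bytes = 1,099,511,627,776 bytes
2,000,000,000,000 / 1,099,511,627,776 = 1.8 TiB

1.8 TiB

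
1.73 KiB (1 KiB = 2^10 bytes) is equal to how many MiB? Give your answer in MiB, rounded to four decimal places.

1.73 KiB = 1.73 × 2^10 bytes = 1,771.52 bytes
1 MiB = 2^20 bytes = 1,048,576 bytes
1,771.52 / 1,048,576 = 0.0017 MiB

0.0017 MiB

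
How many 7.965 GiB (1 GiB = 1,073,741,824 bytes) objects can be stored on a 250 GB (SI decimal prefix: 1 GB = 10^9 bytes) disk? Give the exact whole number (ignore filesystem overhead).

Capacity: 250 GB = 250,000,000,000 bytes
Per item: 7.965 GiB = 8,552,353,628.16 bytes
⌊250,000,000,000 / 8,552,353,628.16⌋ = 29

29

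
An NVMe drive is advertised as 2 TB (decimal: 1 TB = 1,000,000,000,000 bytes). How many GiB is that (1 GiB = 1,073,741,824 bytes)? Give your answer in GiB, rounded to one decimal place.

2 TB × 1,000,000,000,000 bytes/TB = 2,000,000,000,000 bytes
1 GiB = 1,073,741,824 bytes
2,000,000,000,000 / 1,073,741,824 = 1,862.6 GiB

1,862.6 GiB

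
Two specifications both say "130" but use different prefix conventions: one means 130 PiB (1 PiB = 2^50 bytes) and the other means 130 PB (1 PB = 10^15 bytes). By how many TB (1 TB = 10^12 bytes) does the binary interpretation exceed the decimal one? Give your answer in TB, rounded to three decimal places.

130 PiB = 130 × 1,125,899,906,842,624 = 146,366,987,889,541,120 bytes
130 PB = 130 × 1,000,000,000,000,000 = 130,000,000,000,000,000 bytes
difference = 16,366,987,889,541,120 bytes
16,366,987,889,541,120 / 1,000,000,000,000 = 16,366.988 TB

16,366.988 TB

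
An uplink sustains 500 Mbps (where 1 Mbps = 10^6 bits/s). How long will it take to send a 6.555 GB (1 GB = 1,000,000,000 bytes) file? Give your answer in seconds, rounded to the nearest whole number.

105 seconds

6.555 GB = 6,555,000,000 bytes = 52,440,000,000 bits
500 Mbps = 500,000,000 bits/s
time = 52,440,000,000 / 500,000,000 = 105 s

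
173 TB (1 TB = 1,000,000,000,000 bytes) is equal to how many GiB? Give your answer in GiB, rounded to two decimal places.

173 TB = 173 × 10^12 bytes = 173,000,000,000,000 bytes
1 GiB = 1,073,741,824 bytes
173,000,000,000,000 / 1,073,741,824 = 161,118.81 GiB

161,118.81 GiB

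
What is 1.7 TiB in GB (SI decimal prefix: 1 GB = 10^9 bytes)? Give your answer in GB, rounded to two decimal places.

1.7 TiB × 1,099,511,627,776 bytes/TiB = 1,869,169,767,219.2 bytes
1 GB = 1,000,000,000 bytes
1,869,169,767,219.2 / 1,000,000,000 = 1,869.17 GB

1,869.17 GB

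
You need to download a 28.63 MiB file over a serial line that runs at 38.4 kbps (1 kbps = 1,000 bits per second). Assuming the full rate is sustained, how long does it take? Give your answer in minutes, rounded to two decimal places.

28.63 MiB = 30,020,730.88 bytes = 240,165,847.04 bits
38.4 kbps = 38,400 bits/s
time = 240,165,847.04 / 38,400 = 6,254.319 s
6,254.319 s / 60 = 104.24 minutes

104.24 minutes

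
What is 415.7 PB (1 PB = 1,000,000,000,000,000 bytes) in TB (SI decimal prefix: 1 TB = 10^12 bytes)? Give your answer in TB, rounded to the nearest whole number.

415,700 TB

415.7 PB × 1,000,000,000,000,000 bytes/PB = 415,700,000,000,000,000 bytes
1 TB = 10^12 bytes = 1,000,000,000,000 bytes
415,700,000,000,000,000 / 1,000,000,000,000 = 415,700 TB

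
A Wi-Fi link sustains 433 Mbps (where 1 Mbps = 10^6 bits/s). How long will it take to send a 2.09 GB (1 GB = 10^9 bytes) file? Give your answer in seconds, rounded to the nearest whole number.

2.09 GB = 2,090,000,000 bytes = 16,720,000,000 bits
433 Mbps = 433,000,000 bits/s
time = 16,720,000,000 / 433,000,000 = 39 s

39 seconds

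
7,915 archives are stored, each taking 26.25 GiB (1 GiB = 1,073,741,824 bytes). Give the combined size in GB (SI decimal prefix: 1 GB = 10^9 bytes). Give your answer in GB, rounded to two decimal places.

Total = 7,915 × 26.25 GiB = 207768.75 GiB
= 207768.75 × 1,073,741,824 bytes = 223,089,996,595,200 bytes
1 GB = 1,000,000,000 bytes
223,089,996,595,200 / 1,000,000,000 = 223,090.00 GB

223,090.00 GB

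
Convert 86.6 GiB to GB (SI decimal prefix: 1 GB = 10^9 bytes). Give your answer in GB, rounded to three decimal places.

86.6 GiB × 1,073,741,824 bytes/GiB = 92,986,041,958.4 bytes
1 GB = 1,000,000,000 bytes
92,986,041,958.4 / 1,000,000,000 = 92.986 GB

92.986 GB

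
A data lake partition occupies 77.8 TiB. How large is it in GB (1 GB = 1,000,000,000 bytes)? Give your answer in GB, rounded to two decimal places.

85,542.00 GB

77.8 TiB × 1,099,511,627,776 bytes/TiB = 85,542,004,640,972.8 bytes
1 GB = 1,000,000,000 bytes
85,542,004,640,972.8 / 1,000,000,000 = 85,542.00 GB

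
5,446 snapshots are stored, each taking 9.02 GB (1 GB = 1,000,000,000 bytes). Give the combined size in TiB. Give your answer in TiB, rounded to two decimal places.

44.68 TiB

Total = 5,446 × 9.02 GB = 49122.92 GB
= 49122.92 × 1,000,000,000 bytes = 49,122,920,000,000 bytes
1 TiB = 1,099,511,627,776 bytes
49,122,920,000,000 / 1,099,511,627,776 = 44.68 TiB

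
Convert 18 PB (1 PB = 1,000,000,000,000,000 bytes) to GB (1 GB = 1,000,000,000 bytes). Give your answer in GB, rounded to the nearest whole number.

18,000,000 GB

18 PB × 1,000,000,000,000,000 bytes/PB = 18,000,000,000,000,000 bytes
1 GB = 1,000,000,000 bytes
18,000,000,000,000,000 / 1,000,000,000 = 18,000,000 GB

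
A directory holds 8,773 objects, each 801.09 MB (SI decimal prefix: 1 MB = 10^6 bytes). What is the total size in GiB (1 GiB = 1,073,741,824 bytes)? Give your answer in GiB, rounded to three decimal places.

6,545.300 GiB

Total = 8,773 × 801.09 MB = 7027962.57 MB
= 7027962.57 × 1,000,000 bytes = 7,027,962,570,000 bytes
1 GiB = 1,073,741,824 bytes
7,027,962,570,000 / 1,073,741,824 = 6,545.300 GiB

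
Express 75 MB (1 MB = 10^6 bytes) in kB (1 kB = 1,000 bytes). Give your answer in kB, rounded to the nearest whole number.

75,000 kB

75 MB = 75 × 10^6 bytes = 75,000,000 bytes
1 kB = 10^3 bytes = 1,000 bytes
75,000,000 / 1,000 = 75,000 kB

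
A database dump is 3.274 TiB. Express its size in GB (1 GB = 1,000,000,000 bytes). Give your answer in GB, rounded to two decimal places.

3,599.80 GB

3.274 TiB = 3.274 × 2^40 bytes = 3,599,801,069,338.624 bytes
1 GB = 10^9 bytes = 1,000,000,000 bytes
3,599,801,069,338.624 / 1,000,000,000 = 3,599.80 GB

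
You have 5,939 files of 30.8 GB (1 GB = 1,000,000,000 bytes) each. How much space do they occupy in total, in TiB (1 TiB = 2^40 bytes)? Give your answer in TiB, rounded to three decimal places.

166.366 TiB

Total = 5,939 × 30.8 GB = 182921.2 GB
= 182921.2 × 1,000,000,000 bytes = 182,921,200,000,000 bytes
1 TiB = 1,099,511,627,776 bytes
182,921,200,000,000 / 1,099,511,627,776 = 166.366 TiB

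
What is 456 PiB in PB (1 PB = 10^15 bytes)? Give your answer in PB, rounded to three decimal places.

456 PiB × 1,125,899,906,842,624 bytes/PiB = 513,410,357,520,236,544 bytes
1 PB = 1,000,000,000,000,000 bytes
513,410,357,520,236,544 / 1,000,000,000,000,000 = 513.410 PB

513.410 PB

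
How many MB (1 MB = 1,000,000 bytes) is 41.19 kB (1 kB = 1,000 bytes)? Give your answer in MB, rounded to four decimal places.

41.19 kB × 1,000 bytes/kB = 41,190 bytes
1 MB = 10^6 bytes = 1,000,000 bytes
41,190 / 1,000,000 = 0.0412 MB

0.0412 MB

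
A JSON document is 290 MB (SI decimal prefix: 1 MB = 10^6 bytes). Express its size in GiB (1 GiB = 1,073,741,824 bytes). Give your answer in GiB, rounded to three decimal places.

290 MB × 1,000,000 bytes/MB = 290,000,000 bytes
1 GiB = 2^30 bytes = 1,073,741,824 bytes
290,000,000 / 1,073,741,824 = 0.270 GiB

0.270 GiB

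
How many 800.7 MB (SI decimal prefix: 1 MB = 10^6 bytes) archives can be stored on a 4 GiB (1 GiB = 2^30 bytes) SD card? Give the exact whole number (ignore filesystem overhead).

5

Capacity: 4 GiB = 4,294,967,296 bytes
Per item: 800.7 MB = 800,700,000 bytes
⌊4,294,967,296 / 800,700,000⌋ = 5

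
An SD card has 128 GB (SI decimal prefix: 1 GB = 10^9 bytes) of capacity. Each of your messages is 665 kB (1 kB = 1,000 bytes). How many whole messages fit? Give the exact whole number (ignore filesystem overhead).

Capacity: 128 GB = 128,000,000,000 bytes
Per item: 665 kB = 665,000 bytes
⌊128,000,000,000 / 665,000⌋ = 192,481

192,481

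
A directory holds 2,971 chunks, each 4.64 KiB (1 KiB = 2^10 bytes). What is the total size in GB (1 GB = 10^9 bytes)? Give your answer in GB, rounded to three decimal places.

Total = 2,971 × 4.64 KiB = 13785.44 KiB
= 13785.44 × 1,024 bytes = 14,116,290.56 bytes
1 GB = 1,000,000,000 bytes
14,116,290.56 / 1,000,000,000 = 0.014 GB

0.014 GB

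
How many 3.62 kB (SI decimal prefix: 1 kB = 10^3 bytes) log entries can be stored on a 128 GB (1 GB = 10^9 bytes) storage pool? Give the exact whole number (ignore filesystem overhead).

35,359,116

Capacity: 128 GB = 128,000,000,000 bytes
Per item: 3.62 kB = 3,620 bytes
⌊128,000,000,000 / 3,620⌋ = 35,359,116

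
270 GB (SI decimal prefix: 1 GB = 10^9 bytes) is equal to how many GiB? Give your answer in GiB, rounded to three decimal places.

270 GB = 270 × 10^9 bytes = 270,000,000,000 bytes
1 GiB = 2^30 bytes = 1,073,741,824 bytes
270,000,000,000 / 1,073,741,824 = 251.457 GiB

251.457 GiB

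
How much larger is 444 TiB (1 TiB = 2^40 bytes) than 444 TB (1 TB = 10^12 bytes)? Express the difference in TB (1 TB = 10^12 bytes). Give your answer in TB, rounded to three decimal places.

44.183 TB

444 TiB = 444 × 1,099,511,627,776 = 488,183,162,732,544 bytes
444 TB = 444 × 1,000,000,000,000 = 444,000,000,000,000 bytes
difference = 44,183,162,732,544 bytes
44,183,162,732,544 / 1,000,000,000,000 = 44.183 TB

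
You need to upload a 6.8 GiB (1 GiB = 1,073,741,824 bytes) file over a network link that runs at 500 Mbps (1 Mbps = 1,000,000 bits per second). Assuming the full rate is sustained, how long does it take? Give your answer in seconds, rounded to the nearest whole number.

117 seconds

6.8 GiB = 7,301,444,403.2 bytes = 58,411,555,225.6 bits
500 Mbps = 500,000,000 bits/s
time = 58,411,555,225.6 / 500,000,000 = 117 s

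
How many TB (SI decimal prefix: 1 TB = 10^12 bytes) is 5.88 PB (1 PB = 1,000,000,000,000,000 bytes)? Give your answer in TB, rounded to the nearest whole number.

5.88 PB × 1,000,000,000,000,000 bytes/PB = 5,880,000,000,000,000 bytes
1 TB = 10^12 bytes = 1,000,000,000,000 bytes
5,880,000,000,000,000 / 1,000,000,000,000 = 5,880 TB

5,880 TB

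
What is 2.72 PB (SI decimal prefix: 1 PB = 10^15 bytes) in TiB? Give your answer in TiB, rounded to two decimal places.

2.72 PB × 1,000,000,000,000,000 bytes/PB = 2,720,000,000,000,000 bytes
1 TiB = 1,099,511,627,776 bytes
2,720,000,000,000,000 / 1,099,511,627,776 = 2,473.83 TiB

2,473.83 TiB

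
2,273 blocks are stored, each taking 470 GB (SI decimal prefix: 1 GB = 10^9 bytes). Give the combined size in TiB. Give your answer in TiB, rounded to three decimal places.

971.622 TiB

Total = 2,273 × 470 GB = 1,068,310 GB
= 1,068,310 × 1,000,000,000 bytes = 1,068,310,000,000,000 bytes
1 TiB = 1,099,511,627,776 bytes
1,068,310,000,000,000 / 1,099,511,627,776 = 971.622 TiB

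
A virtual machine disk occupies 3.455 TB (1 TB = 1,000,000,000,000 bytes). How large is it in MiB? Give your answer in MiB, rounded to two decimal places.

3,294,944.76 MiB

3.455 TB = 3.455 × 10^12 bytes = 3,455,000,000,000 bytes
1 MiB = 2^20 bytes = 1,048,576 bytes
3,455,000,000,000 / 1,048,576 = 3,294,944.76 MiB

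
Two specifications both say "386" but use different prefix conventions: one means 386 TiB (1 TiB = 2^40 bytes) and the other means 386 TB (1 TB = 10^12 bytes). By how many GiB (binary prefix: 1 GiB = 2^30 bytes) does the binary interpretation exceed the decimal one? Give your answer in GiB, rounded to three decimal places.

386 TiB = 386 × 1,099,511,627,776 = 424,411,488,321,536 bytes
386 TB = 386 × 1,000,000,000,000 = 386,000,000,000,000 bytes
difference = 38,411,488,321,536 bytes
38,411,488,321,536 / 1,073,741,824 = 35,773.486 GiB

35,773.486 GiB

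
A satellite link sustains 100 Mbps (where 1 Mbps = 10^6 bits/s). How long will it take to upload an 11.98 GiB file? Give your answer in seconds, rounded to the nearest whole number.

11.98 GiB = 12,863,427,051.52 bytes = 102,907,416,412.16 bits
100 Mbps = 100,000,000 bits/s
time = 102,907,416,412.16 / 100,000,000 = 1,029 s

1,029 seconds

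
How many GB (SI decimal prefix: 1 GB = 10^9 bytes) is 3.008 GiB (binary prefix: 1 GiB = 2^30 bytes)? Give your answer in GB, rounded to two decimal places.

3.23 GB

3.008 GiB = 3.008 × 2^30 bytes = 3,229,815,406.592 bytes
1 GB = 1,000,000,000 bytes
3,229,815,406.592 / 1,000,000,000 = 3.23 GB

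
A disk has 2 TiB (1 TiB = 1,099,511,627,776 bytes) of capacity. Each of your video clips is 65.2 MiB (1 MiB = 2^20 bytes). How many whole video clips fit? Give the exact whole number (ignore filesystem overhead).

Capacity: 2 TiB = 2,199,023,255,552 bytes
Per item: 65.2 MiB = 68,367,155.2 bytes
⌊2,199,023,255,552 / 68,367,155.2⌋ = 32,164

32,164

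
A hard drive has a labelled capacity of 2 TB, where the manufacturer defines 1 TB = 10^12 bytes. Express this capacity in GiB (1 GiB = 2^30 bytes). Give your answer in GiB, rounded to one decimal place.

1,862.6 GiB

2 TB = 2 × 10^12 bytes = 2,000,000,000,000 bytes
1 GiB = 2^30 bytes = 1,073,741,824 bytes
2,000,000,000,000 / 1,073,741,824 = 1,862.6 GiB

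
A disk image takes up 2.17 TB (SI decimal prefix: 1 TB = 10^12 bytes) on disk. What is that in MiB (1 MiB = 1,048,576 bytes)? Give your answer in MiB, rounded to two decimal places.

2.17 TB × 1,000,000,000,000 bytes/TB = 2,170,000,000,000 bytes
1 MiB = 1,048,576 bytes
2,170,000,000,000 / 1,048,576 = 2,069,473.27 MiB

2,069,473.27 MiB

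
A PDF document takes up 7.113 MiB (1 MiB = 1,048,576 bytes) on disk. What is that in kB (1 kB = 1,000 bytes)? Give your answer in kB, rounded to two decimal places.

7.113 MiB × 1,048,576 bytes/MiB = 7,458,521.088 bytes
1 kB = 10^3 bytes = 1,000 bytes
7,458,521.088 / 1,000 = 7,458.52 kB

7,458.52 kB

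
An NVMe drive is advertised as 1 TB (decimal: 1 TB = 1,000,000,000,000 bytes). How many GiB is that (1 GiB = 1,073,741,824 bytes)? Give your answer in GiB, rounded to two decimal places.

1 TB = 1 × 10^12 bytes = 1,000,000,000,000 bytes
1 GiB = 2^30 bytes = 1,073,741,824 bytes
1,000,000,000,000 / 1,073,741,824 = 931.32 GiB

931.32 GiB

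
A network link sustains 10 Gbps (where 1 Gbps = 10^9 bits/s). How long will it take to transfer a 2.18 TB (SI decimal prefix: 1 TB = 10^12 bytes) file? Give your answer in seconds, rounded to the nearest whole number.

1,744 seconds

2.18 TB = 2,180,000,000,000 bytes = 17,440,000,000,000 bits
10 Gbps = 10,000,000,000 bits/s
time = 17,440,000,000,000 / 10,000,000,000 = 1,744 s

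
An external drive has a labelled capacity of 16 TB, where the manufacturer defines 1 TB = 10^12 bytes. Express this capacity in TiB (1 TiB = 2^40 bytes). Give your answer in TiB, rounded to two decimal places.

16 TB × 1,000,000,000,000 bytes/TB = 16,000,000,000,000 bytes
1 TiB = 2^40 bytes = 1,099,511,627,776 bytes
16,000,000,000,000 / 1,099,511,627,776 = 14.55 TiB

14.55 TiB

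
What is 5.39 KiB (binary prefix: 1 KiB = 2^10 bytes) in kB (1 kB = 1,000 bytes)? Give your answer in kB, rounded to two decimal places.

5.39 KiB × 1,024 bytes/KiB = 5,519.36 bytes
1 kB = 1,000 bytes
5,519.36 / 1,000 = 5.52 kB

5.52 kB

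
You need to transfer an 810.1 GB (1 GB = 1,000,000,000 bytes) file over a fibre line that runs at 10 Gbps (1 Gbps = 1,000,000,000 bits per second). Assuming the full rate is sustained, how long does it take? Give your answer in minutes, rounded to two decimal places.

810.1 GB = 810,100,000,000 bytes = 6,480,800,000,000 bits
10 Gbps = 10,000,000,000 bits/s
time = 6,480,800,000,000 / 10,000,000,000 = 648.080 s
648.080 s / 60 = 10.80 minutes

10.80 minutes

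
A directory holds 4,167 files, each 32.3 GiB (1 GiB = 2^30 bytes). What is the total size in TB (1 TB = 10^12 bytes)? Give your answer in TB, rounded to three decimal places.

Total = 4,167 × 32.3 GiB = 134594.1 GiB
= 134594.1 × 1,073,741,824 bytes = 144,519,314,433,638.4 bytes
1 TB = 1,000,000,000,000 bytes
144,519,314,433,638.4 / 1,000,000,000,000 = 144.519 TB

144.519 TB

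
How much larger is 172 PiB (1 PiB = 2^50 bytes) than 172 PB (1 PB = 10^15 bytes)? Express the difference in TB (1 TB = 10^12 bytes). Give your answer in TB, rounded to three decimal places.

21,654.784 TB

172 PiB = 172 × 1,125,899,906,842,624 = 193,654,783,976,931,328 bytes
172 PB = 172 × 1,000,000,000,000,000 = 172,000,000,000,000,000 bytes
difference = 21,654,783,976,931,328 bytes
21,654,783,976,931,328 / 1,000,000,000,000 = 21,654.784 TB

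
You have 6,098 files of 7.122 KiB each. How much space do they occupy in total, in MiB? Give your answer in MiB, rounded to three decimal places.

42.412 MiB

Total = 6,098 × 7.122 KiB = 43429.956 KiB
= 43429.956 × 1,024 bytes = 44,472,274.944 bytes
1 MiB = 1,048,576 bytes
44,472,274.944 / 1,048,576 = 42.412 MiB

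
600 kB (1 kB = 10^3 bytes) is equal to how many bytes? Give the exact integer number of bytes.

600 × 1,000 = 600,000 bytes  (1 kB = 10^3 bytes)

600,000 bytes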